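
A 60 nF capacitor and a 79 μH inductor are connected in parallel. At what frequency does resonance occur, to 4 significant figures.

ω₀ = 1/√(LC) = 1/√(7.9e-05 × 6e-08) = 459300 rad/s
f₀ = ω₀/(2π) = 73.10 kHz

73.10 kHz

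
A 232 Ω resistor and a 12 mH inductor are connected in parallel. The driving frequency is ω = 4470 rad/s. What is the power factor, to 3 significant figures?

X_L = ωL = 53.6 Ω
Parallel: admittances add. Y = 1/R + 1/(jωL)
Y = (0.00431 − j0.0186) S
|Y| = 0.0191 S → |Z| = 1/|Y| = 52.3 Ω, ∠Z = −∠Y = 77.0°
cos φ = cos(77.0°) = 0.225

0.225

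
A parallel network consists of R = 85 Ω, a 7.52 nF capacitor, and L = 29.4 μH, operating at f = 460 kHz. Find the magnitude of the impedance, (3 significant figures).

ω = 2πf = 2.89e+06 rad/s
X_L = ωL = 85.0 Ω
X_C = 1/(ωC) = 46.0 Ω
Parallel: admittances add. Y = 1/R + 1/(jωL) + jωC
Y = (0.0118 + j0.00997) S
|Y| = 0.0154 S → |Z| = 1/|Y| = 64.9 Ω, ∠Z = −∠Y = -40.3°

64.9 Ω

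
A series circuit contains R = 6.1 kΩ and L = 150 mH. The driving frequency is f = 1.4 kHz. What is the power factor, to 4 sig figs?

0.9774

ω = 2πf = 8796 rad/s
X_L = ωL = 1319 Ω
Z = 6100 + j1319 Ω
|Z| = √(6100² + 1319²) = 6241 Ω
∠Z = arctan(1319/6100) = 12.21°
cos φ = cos(12.21°) = 0.9774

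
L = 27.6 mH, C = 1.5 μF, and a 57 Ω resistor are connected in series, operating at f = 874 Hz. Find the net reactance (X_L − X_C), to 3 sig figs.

ω = 2πf = 5492 rad/s
X_L = ωL = 152 Ω
X_C = 1/(ωC) = 121 Ω
X = 152 − 121 = 30.2 Ω

30.2 Ω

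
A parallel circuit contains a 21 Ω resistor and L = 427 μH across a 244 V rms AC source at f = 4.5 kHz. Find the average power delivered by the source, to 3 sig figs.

2.84 kW

ω = 2πf = 28270 rad/s
X_L = ωL = 12.1 Ω
Parallel: admittances add. Y = 1/R + 1/(jωL)
Y = (0.0476 − j0.0828) S
|Y| = 0.0955 S → |Z| = 1/|Y| = 10.5 Ω, ∠Z = −∠Y = 60.1°
I = V/|Z| = 23.3 A
P = VI cos φ = 244 × 23.3 × cos(60.1°) = 2.84 kW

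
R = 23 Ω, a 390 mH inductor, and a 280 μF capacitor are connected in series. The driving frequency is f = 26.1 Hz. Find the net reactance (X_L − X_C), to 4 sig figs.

ω = 2πf = 164.0 rad/s
X_L = ωL = 63.96 Ω
X_C = 1/(ωC) = 21.78 Ω
X = 63.96 − 21.78 = 42.18 Ω

42.18 Ω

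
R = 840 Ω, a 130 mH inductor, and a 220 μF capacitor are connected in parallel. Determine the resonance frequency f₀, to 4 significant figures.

29.76 Hz

ω₀ = 1/√(LC) = 1/√(0.13 × 0.00022) = 187.0 rad/s
f₀ = ω₀/(2π) = 29.76 Hz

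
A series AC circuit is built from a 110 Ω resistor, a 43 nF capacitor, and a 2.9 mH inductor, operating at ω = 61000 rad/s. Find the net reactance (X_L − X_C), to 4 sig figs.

X_L = ωL = 176.9 Ω
X_C = 1/(ωC) = 381.2 Ω
X = 176.9 − 381.2 = -204.3 Ω

-204.3 Ω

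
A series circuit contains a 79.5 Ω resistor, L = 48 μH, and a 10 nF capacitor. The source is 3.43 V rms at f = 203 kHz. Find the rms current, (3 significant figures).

ω = 2πf = 1.275e+06 rad/s
X_L = ωL = 61.2 Ω
X_C = 1/(ωC) = 78.4 Ω
Net reactance X = X_L − X_C = -17.2 Ω
Z = 79.5 − j17.2 Ω
|Z| = √(79.5² + 17.2²) = 81.3 Ω
I = V/|Z| = 3.43/81.3 = 42.2 mA

42.2 mA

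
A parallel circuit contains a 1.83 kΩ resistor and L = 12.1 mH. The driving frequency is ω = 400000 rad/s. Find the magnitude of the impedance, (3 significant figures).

X_L = ωL = 4840 Ω
Parallel: admittances add. Y = 1/R + 1/(jωL)
Y = (0.000546 − j0.000207) S
|Y| = 0.000584 S → |Z| = 1/|Y| = 1710 Ω, ∠Z = −∠Y = 20.7°

1710 Ω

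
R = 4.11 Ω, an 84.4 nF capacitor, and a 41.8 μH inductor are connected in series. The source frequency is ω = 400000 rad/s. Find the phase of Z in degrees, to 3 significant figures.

-72.3°

X_L = ωL = 16.7 Ω
X_C = 1/(ωC) = 29.6 Ω
Net reactance X = X_L − X_C = -12.9 Ω
Z = 4.11 − j12.9 Ω
|Z| = √(4.11² + 12.9²) = 13.5 Ω
∠Z = arctan(-12.9/4.11) = -72.3°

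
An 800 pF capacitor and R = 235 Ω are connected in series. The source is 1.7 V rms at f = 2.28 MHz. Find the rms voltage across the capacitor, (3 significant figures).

0.592 V

ω = 2πf = 1.433e+07 rad/s
X_C = 1/(ωC) = 87.3 Ω
Z = 235 − j87.3 Ω
|Z| = √(235² + 87.3²) = 251 Ω
I = V/|Z| = 6.78 mA
V_C = I·|Z_C| = 0.00678 × 87.3 = 0.592 V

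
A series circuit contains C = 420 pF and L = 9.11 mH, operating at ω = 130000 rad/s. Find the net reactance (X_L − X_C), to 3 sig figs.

X_L = ωL = 1180 Ω
X_C = 1/(ωC) = 18300 Ω
X = 1180 − 18300 = -17100 Ω

-17100 Ω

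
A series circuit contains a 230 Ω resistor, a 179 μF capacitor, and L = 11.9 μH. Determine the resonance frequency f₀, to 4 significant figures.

ω₀ = 1/√(LC) = 1/√(1.19e-05 × 0.000179) = 21670 rad/s
f₀ = ω₀/(2π) = 3.448 kHz

3.448 kHz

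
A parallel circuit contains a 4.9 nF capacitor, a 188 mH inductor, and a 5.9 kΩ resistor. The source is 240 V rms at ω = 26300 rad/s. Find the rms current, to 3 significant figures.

44.3 mA

X_L = ωL = 4940 Ω
X_C = 1/(ωC) = 7760 Ω
Parallel: admittances add. Y = 1/R + 1/(jωL) + jωC
Y = (0.000169 − j7.34e-05) S
|Y| = 0.000185 S → |Z| = 1/|Y| = 5410 Ω, ∠Z = −∠Y = 23.4°
I = V/|Z| = 240/5410 = 44.3 mA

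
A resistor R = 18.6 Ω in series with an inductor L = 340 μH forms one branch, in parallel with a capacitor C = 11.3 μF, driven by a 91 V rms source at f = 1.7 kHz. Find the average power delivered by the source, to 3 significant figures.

429 W

ω = 2πf = 10680 rad/s
X_L = ωL = 3.63 Ω
X_C = 1/(ωC) = 8.29 Ω
Branch 1 (R+jX_L): Z₁ = 18.6 + j3.63 Ω, |Z₁| = 19.0 Ω
Branch 2 (−jX_C): Z₂ = −j8.29 Ω
Parallel: Z = Z₁Z₂/(Z₁+Z₂), |Z| = 8.19 Ω, ∠Z = -64.9°
I = V/|Z| = 11.1 A
P = VI cos φ = 91 × 11.1 × cos(-64.9°) = 429 W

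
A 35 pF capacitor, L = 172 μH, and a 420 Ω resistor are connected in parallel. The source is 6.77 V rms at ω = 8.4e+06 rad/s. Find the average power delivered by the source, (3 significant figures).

X_L = ωL = 1440 Ω
X_C = 1/(ωC) = 3400 Ω
Parallel: admittances add. Y = 1/R + 1/(jωL) + jωC
Y = (0.00238 − j0.000398) S
|Y| = 0.00241 S → |Z| = 1/|Y| = 414 Ω, ∠Z = −∠Y = 9.49°
I = V/|Z| = 16.3 mA
P = VI cos φ = 6.77 × 0.0163 × cos(9.49°) = 109 mW

109 mW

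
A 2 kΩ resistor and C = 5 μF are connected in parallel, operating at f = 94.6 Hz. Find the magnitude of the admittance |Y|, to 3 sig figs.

3.01 mS

ω = 2πf = 594.4 rad/s
X_C = 1/(ωC) = 336 Ω
Parallel: admittances add. Y = 1/R + jωC
Y = (0.000500 + j0.00297) S
|Y| = 0.00301 S → |Z| = 1/|Y| = 332 Ω, ∠Z = −∠Y = -80.4°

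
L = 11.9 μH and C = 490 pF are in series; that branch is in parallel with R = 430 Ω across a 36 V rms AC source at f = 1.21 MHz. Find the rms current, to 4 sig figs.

ω = 2πf = 7.603e+06 rad/s
X_L = ωL = 90.47 Ω
X_C = 1/(ωC) = 268.4 Ω
Branch 1: Z₁ = R = 430.0 Ω
Branch 2 (series LC): Z₂ = j(X_L − X_C) = −j178.0 Ω
Parallel: Z = Z₁Z₂/(Z₁+Z₂), |Z| = 164.4 Ω, ∠Z = -67.52°
I = V/|Z| = 36/164.4 = 218.9 mA

218.9 mA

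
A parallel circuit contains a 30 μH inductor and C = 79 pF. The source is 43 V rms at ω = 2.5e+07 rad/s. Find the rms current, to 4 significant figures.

X_L = ωL = 750.0 Ω
X_C = 1/(ωC) = 506.3 Ω
Parallel: admittances add. Y = 1/(jωL) + jωC
Y = (0 + j0.0006417) S
|Y| = 0.0006417 S → |Z| = 1/|Y| = 1558 Ω, ∠Z = −∠Y = -90.00°
I = V/|Z| = 43/1558 = 27.59 mA

27.59 mA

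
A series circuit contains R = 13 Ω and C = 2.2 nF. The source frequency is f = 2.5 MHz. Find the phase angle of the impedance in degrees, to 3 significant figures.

-65.8°

ω = 2πf = 1.571e+07 rad/s
X_C = 1/(ωC) = 28.9 Ω
Z = 13.0 − j28.9 Ω
|Z| = √(13.0² + 28.9²) = 31.7 Ω
∠Z = arctan(-28.9/13.0) = -65.8°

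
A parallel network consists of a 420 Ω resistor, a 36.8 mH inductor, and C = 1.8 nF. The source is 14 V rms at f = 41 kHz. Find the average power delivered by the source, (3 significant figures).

ω = 2πf = 257600 rad/s
X_L = ωL = 9480 Ω
X_C = 1/(ωC) = 2160 Ω
Parallel: admittances add. Y = 1/R + 1/(jωL) + jωC
Y = (0.00238 + j0.000358) S
|Y| = 0.00241 S → |Z| = 1/|Y| = 415 Ω, ∠Z = −∠Y = -8.56°
I = V/|Z| = 33.7 mA
P = VI cos φ = 14 × 0.0337 × cos(-8.56°) = 467 mW

467 mW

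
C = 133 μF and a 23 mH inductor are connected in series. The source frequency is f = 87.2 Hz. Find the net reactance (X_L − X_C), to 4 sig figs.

ω = 2πf = 547.9 rad/s
X_L = ωL = 12.60 Ω
X_C = 1/(ωC) = 13.72 Ω
X = 12.60 − 13.72 = -1.122 Ω

-1.122 Ω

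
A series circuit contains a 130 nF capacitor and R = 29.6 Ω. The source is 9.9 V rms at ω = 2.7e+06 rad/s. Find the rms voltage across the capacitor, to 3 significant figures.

0.948 V

X_C = 1/(ωC) = 2.85 Ω
Z = 29.6 − j2.85 Ω
|Z| = √(29.6² + 2.85²) = 29.7 Ω
I = V/|Z| = 333 mA
V_C = I·|Z_C| = 0.333 × 2.85 = 0.948 V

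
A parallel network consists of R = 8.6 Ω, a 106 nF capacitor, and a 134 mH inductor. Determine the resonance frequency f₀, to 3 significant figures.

ω₀ = 1/√(LC) = 1/√(0.134 × 1.06e-07) = 8391 rad/s
f₀ = ω₀/(2π) = 1.34 kHz

1.34 kHz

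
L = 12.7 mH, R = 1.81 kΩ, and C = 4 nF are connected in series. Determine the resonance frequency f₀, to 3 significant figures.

22.3 kHz

ω₀ = 1/√(LC) = 1/√(0.0127 × 4e-09) = 140300 rad/s
f₀ = ω₀/(2π) = 22.3 kHz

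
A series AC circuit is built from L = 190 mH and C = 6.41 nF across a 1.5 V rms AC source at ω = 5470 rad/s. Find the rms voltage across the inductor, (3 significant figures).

X_L = ωL = 1040 Ω
X_C = 1/(ωC) = 28500 Ω
Net reactance X = X_L − X_C = -27500 Ω
Z = − j27500 Ω
|Z| = √(0² + 27500²) = 27500 Ω
I = V/|Z| = 54.6 μA
V_L = I·|Z_L| = 5.46e-05 × 1040 = 0.0567 V

0.0567 V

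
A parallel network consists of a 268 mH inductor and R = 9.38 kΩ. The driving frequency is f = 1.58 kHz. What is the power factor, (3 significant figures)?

0.273

ω = 2πf = 9927 rad/s
X_L = ωL = 2660 Ω
Parallel: admittances add. Y = 1/R + 1/(jωL)
Y = (0.000107 − j0.000376) S
|Y| = 0.000391 S → |Z| = 1/|Y| = 2560 Ω, ∠Z = −∠Y = 74.2°
cos φ = cos(74.2°) = 0.273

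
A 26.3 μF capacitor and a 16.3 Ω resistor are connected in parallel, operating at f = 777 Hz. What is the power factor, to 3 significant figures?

0.431

ω = 2πf = 4882 rad/s
X_C = 1/(ωC) = 7.79 Ω
Parallel: admittances add. Y = 1/R + jωC
Y = (0.0613 + j0.128) S
|Y| = 0.142 S → |Z| = 1/|Y| = 7.03 Ω, ∠Z = −∠Y = -64.5°
cos φ = cos(-64.5°) = 0.431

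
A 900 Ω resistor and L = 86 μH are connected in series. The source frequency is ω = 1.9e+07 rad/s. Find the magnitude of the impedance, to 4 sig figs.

X_L = ωL = 1634 Ω
Z = 900.0 + j1634 Ω
|Z| = √(900.0² + 1634²) = 1865 Ω

1865 Ω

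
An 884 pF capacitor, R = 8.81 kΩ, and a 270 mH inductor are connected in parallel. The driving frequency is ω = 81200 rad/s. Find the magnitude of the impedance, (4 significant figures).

X_L = ωL = 21920 Ω
X_C = 1/(ωC) = 13930 Ω
Parallel: admittances add. Y = 1/R + 1/(jωL) + jωC
Y = (0.0001135 + j2.617e-05) S
|Y| = 0.0001165 S → |Z| = 1/|Y| = 8585 Ω, ∠Z = −∠Y = -12.98°

8585 Ω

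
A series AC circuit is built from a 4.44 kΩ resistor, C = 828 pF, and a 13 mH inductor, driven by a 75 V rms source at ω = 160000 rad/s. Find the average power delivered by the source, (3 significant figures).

503 mW

X_L = ωL = 2080 Ω
X_C = 1/(ωC) = 7550 Ω
Net reactance X = X_L − X_C = -5470 Ω
Z = 4440 − j5470 Ω
|Z| = √(4440² + 5470²) = 7040 Ω
∠Z = arctan(-5470/4440) = -50.9°
I = V/|Z| = 10.6 mA
P = VI cos φ = 75 × 0.0106 × cos(-50.9°) = 503 mW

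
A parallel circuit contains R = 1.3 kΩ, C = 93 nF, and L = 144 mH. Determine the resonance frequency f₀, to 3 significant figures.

ω₀ = 1/√(LC) = 1/√(0.144 × 9.3e-08) = 8641 rad/s
f₀ = ω₀/(2π) = 1.38 kHz

1.38 kHz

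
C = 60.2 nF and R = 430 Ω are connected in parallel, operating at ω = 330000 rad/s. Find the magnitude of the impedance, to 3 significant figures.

X_C = 1/(ωC) = 50.3 Ω
Parallel: admittances add. Y = 1/R + jωC
Y = (0.00233 + j0.0199) S
|Y| = 0.0200 S → |Z| = 1/|Y| = 50.0 Ω, ∠Z = −∠Y = -83.3°

50.0 Ω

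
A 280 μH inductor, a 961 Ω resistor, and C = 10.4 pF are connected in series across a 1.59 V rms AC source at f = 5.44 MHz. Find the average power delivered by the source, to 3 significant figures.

52.2 μW

ω = 2πf = 3.418e+07 rad/s
X_L = ωL = 9570 Ω
X_C = 1/(ωC) = 2810 Ω
Net reactance X = X_L − X_C = 6760 Ω
Z = 961 + j6760 Ω
|Z| = √(961² + 6760²) = 6830 Ω
∠Z = arctan(6760/961) = 81.9°
I = V/|Z| = 233 μA
P = VI cos φ = 1.59 × 0.000233 × cos(81.9°) = 52.2 μW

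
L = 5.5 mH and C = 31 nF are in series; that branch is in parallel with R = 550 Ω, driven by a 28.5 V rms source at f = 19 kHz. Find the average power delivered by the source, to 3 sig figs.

1.48 W

ω = 2πf = 119400 rad/s
X_L = ωL = 657 Ω
X_C = 1/(ωC) = 270 Ω
Branch 1: Z₁ = R = 550 Ω
Branch 2 (series LC): Z₂ = j(X_L − X_C) = j386 Ω
Parallel: Z = Z₁Z₂/(Z₁+Z₂), |Z| = 316 Ω, ∠Z = 54.9°
I = V/|Z| = 90.1 mA
P = VI cos φ = 28.5 × 0.0901 × cos(54.9°) = 1.48 W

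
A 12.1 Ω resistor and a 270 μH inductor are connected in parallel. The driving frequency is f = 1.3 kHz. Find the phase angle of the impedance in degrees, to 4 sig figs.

79.67°

ω = 2πf = 8168 rad/s
X_L = ωL = 2.205 Ω
Parallel: admittances add. Y = 1/R + 1/(jωL)
Y = (0.08264 − j0.4534) S
|Y| = 0.4609 S → |Z| = 1/|Y| = 2.170 Ω, ∠Z = −∠Y = 79.67°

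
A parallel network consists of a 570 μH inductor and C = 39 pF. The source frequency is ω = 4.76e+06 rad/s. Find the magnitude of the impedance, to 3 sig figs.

X_L = ωL = 2710 Ω
X_C = 1/(ωC) = 5390 Ω
Parallel: admittances add. Y = 1/(jωL) + jωC
Y = (0 − j0.000183) S
|Y| = 0.000183 S → |Z| = 1/|Y| = 5470 Ω, ∠Z = −∠Y = 90.0°

5470 Ω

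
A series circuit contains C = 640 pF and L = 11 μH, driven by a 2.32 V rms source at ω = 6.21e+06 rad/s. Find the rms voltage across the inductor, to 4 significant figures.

X_L = ωL = 68.31 Ω
X_C = 1/(ωC) = 251.6 Ω
Net reactance X = X_L − X_C = -183.3 Ω
Z = − j183.3 Ω
|Z| = √(0² + 183.3²) = 183.3 Ω
I = V/|Z| = 12.66 mA
V_L = I·|Z_L| = 0.01266 × 68.31 = 0.8646 V

0.8646 V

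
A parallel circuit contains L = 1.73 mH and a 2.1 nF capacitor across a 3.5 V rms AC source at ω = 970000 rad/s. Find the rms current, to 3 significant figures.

X_L = ωL = 1680 Ω
X_C = 1/(ωC) = 491 Ω
Parallel: admittances add. Y = 1/(jωL) + jωC
Y = (0 + j0.00144) S
|Y| = 0.00144 S → |Z| = 1/|Y| = 694 Ω, ∠Z = −∠Y = -90.0°
I = V/|Z| = 3.5/694 = 5.04 mA

5.04 mA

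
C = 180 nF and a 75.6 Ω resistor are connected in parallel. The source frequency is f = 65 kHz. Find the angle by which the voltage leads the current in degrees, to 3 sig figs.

ω = 2πf = 408400 rad/s
X_C = 1/(ωC) = 13.6 Ω
Parallel: admittances add. Y = 1/R + jωC
Y = (0.0132 + j0.0735) S
|Y| = 0.0747 S → |Z| = 1/|Y| = 13.4 Ω, ∠Z = −∠Y = -79.8°

-79.8°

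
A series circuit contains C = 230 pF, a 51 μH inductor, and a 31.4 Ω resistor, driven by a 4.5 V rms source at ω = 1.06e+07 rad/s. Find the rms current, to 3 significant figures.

X_L = ωL = 541 Ω
X_C = 1/(ωC) = 410 Ω
Net reactance X = X_L − X_C = 130 Ω
Z = 31.4 + j130 Ω
|Z| = √(31.4² + 130²) = 134 Ω
I = V/|Z| = 4.5/134 = 33.5 mA

33.5 mA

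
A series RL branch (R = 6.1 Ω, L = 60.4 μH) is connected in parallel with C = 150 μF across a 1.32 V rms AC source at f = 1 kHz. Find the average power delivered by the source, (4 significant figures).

284.5 mW

ω = 2πf = 6283 rad/s
X_L = ωL = 0.3795 Ω
X_C = 1/(ωC) = 1.061 Ω
Branch 1 (R+jX_L): Z₁ = 6.100 + j0.3795 Ω, |Z₁| = 6.112 Ω
Branch 2 (−jX_C): Z₂ = −j1.061 Ω
Parallel: Z = Z₁Z₂/(Z₁+Z₂), |Z| = 1.057 Ω, ∠Z = -80.07°
I = V/|Z| = 1.249 A
P = VI cos φ = 1.32 × 1.249 × cos(-80.07°) = 284.5 mW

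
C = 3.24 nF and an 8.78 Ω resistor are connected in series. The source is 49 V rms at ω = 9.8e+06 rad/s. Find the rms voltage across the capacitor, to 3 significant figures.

47.2 V

X_C = 1/(ωC) = 31.5 Ω
Z = 8.78 − j31.5 Ω
|Z| = √(8.78² + 31.5²) = 32.7 Ω
I = V/|Z| = 1.50 A
V_C = I·|Z_C| = 1.50 × 31.5 = 47.2 V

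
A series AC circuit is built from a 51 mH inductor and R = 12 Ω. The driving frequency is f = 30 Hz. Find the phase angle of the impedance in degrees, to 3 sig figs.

ω = 2πf = 188.5 rad/s
X_L = ωL = 9.61 Ω
Z = 12.0 + j9.61 Ω
|Z| = √(12.0² + 9.61²) = 15.4 Ω
∠Z = arctan(9.61/12.0) = 38.7°

38.7°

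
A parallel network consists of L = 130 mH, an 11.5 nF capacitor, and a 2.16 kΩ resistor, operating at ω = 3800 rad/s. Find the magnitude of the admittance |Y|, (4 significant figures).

X_L = ωL = 494.0 Ω
X_C = 1/(ωC) = 22880 Ω
Parallel: admittances add. Y = 1/R + 1/(jωL) + jωC
Y = (0.0004630 − j0.001981) S
|Y| = 0.002034 S → |Z| = 1/|Y| = 491.6 Ω, ∠Z = −∠Y = 76.84°

2.034 mS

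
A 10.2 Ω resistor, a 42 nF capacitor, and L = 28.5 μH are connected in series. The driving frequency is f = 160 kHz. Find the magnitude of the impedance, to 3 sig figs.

ω = 2πf = 1.005e+06 rad/s
X_L = ωL = 28.7 Ω
X_C = 1/(ωC) = 23.7 Ω
Net reactance X = X_L − X_C = 4.97 Ω
Z = 10.2 + j4.97 Ω
|Z| = √(10.2² + 4.97²) = 11.3 Ω

11.3 Ω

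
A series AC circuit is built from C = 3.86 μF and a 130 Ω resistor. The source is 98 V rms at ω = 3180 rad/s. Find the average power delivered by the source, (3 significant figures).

53.0 W

X_C = 1/(ωC) = 81.5 Ω
Z = 130 − j81.5 Ω
|Z| = √(130² + 81.5²) = 153 Ω
∠Z = arctan(-81.5/130) = -32.1°
I = V/|Z| = 639 mA
P = VI cos φ = 98 × 0.639 × cos(-32.1°) = 53.0 W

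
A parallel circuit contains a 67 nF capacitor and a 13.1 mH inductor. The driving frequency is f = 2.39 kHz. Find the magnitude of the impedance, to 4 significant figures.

ω = 2πf = 15020 rad/s
X_L = ωL = 196.7 Ω
X_C = 1/(ωC) = 993.9 Ω
Parallel: admittances add. Y = 1/(jωL) + jωC
Y = (0 − j0.004077) S
|Y| = 0.004077 S → |Z| = 1/|Y| = 245.3 Ω, ∠Z = −∠Y = 90.00°

245.3 Ω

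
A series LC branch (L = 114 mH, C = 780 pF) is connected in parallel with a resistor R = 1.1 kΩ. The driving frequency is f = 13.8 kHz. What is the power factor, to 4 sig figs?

ω = 2πf = 86710 rad/s
X_L = ωL = 9885 Ω
X_C = 1/(ωC) = 14790 Ω
Branch 1: Z₁ = R = 1100 Ω
Branch 2 (series LC): Z₂ = j(X_L − X_C) = −j4901 Ω
Parallel: Z = Z₁Z₂/(Z₁+Z₂), |Z| = 1073 Ω, ∠Z = -12.65°
cos φ = cos(-12.65°) = 0.9757

0.9757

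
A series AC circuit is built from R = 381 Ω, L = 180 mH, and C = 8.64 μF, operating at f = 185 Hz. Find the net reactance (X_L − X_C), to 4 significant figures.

ω = 2πf = 1162 rad/s
X_L = ωL = 209.2 Ω
X_C = 1/(ωC) = 99.57 Ω
X = 209.2 − 99.57 = 109.7 Ω

109.7 Ω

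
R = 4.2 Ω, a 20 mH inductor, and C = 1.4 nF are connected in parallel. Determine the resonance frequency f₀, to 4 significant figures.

ω₀ = 1/√(LC) = 1/√(0.02 × 1.4e-09) = 189000 rad/s
f₀ = ω₀/(2π) = 30.08 kHz

30.08 kHz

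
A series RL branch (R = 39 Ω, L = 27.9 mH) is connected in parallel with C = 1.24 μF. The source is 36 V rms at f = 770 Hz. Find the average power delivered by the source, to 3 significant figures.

2.56 W

ω = 2πf = 4838 rad/s
X_L = ωL = 135 Ω
X_C = 1/(ωC) = 167 Ω
Branch 1 (R+jX_L): Z₁ = 39.0 + j135 Ω, |Z₁| = 141 Ω
Branch 2 (−jX_C): Z₂ = −j167 Ω
Parallel: Z = Z₁Z₂/(Z₁+Z₂), |Z| = 466 Ω, ∠Z = 23.0°
I = V/|Z| = 77.3 mA
P = VI cos φ = 36 × 0.0773 × cos(23.0°) = 2.56 W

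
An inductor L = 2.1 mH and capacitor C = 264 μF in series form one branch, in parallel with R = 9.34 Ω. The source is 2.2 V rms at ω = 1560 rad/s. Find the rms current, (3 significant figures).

2.61 A

X_L = ωL = 3.28 Ω
X_C = 1/(ωC) = 2.43 Ω
Branch 1: Z₁ = R = 9.34 Ω
Branch 2 (series LC): Z₂ = j(X_L − X_C) = j0.848 Ω
Parallel: Z = Z₁Z₂/(Z₁+Z₂), |Z| = 0.844 Ω, ∠Z = 84.8°
I = V/|Z| = 2.2/0.844 = 2.61 A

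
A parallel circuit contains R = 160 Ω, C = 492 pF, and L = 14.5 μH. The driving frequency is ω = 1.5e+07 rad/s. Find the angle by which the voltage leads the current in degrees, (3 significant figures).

-24.0°

X_L = ωL = 218 Ω
X_C = 1/(ωC) = 136 Ω
Parallel: admittances add. Y = 1/R + 1/(jωL) + jωC
Y = (0.00625 + j0.00278) S
|Y| = 0.00684 S → |Z| = 1/|Y| = 146 Ω, ∠Z = −∠Y = -24.0°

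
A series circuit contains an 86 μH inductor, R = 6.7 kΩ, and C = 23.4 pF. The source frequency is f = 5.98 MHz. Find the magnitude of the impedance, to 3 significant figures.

7020 Ω

ω = 2πf = 3.757e+07 rad/s
X_L = ωL = 3230 Ω
X_C = 1/(ωC) = 1140 Ω
Net reactance X = X_L − X_C = 2090 Ω
Z = 6700 + j2090 Ω
|Z| = √(6700² + 2090²) = 7020 Ω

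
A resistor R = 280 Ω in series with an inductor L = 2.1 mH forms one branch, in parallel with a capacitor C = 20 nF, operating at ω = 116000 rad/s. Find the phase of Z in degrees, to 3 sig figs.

X_L = ωL = 244 Ω
X_C = 1/(ωC) = 431 Ω
Branch 1 (R+jX_L): Z₁ = 280 + j244 Ω, |Z₁| = 371 Ω
Branch 2 (−jX_C): Z₂ = −j431 Ω
Parallel: Z = Z₁Z₂/(Z₁+Z₂), |Z| = 475 Ω, ∠Z = -15.2°

-15.2°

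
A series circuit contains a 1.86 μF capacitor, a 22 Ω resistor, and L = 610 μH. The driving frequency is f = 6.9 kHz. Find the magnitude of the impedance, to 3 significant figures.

26.1 Ω

ω = 2πf = 43350 rad/s
X_L = ωL = 26.4 Ω
X_C = 1/(ωC) = 12.4 Ω
Net reactance X = X_L − X_C = 14.0 Ω
Z = 22.0 + j14.0 Ω
|Z| = √(22.0² + 14.0²) = 26.1 Ω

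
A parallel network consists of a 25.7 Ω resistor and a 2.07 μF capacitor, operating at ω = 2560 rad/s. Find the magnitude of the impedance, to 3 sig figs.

25.5 Ω

X_C = 1/(ωC) = 189 Ω
Parallel: admittances add. Y = 1/R + jωC
Y = (0.0389 + j0.00530) S
|Y| = 0.0393 S → |Z| = 1/|Y| = 25.5 Ω, ∠Z = −∠Y = -7.76°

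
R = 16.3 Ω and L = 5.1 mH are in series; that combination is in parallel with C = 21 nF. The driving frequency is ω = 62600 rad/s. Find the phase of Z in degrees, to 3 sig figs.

85.0°

X_L = ωL = 319 Ω
X_C = 1/(ωC) = 761 Ω
Branch 1 (R+jX_L): Z₁ = 16.3 + j319 Ω, |Z₁| = 320 Ω
Branch 2 (−jX_C): Z₂ = −j761 Ω
Parallel: Z = Z₁Z₂/(Z₁+Z₂), |Z| = 551 Ω, ∠Z = 85.0°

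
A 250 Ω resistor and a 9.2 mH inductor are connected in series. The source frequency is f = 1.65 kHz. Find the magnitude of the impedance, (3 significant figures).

ω = 2πf = 10370 rad/s
X_L = ωL = 95.4 Ω
Z = 250 + j95.4 Ω
|Z| = √(250² + 95.4²) = 268 Ω

268 Ω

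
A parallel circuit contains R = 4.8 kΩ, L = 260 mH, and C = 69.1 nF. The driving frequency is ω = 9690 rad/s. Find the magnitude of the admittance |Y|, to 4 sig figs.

343.1 μS

X_L = ωL = 2519 Ω
X_C = 1/(ωC) = 1493 Ω
Parallel: admittances add. Y = 1/R + 1/(jωL) + jωC
Y = (0.0002083 + j0.0002727) S
|Y| = 0.0003431 S → |Z| = 1/|Y| = 2914 Ω, ∠Z = −∠Y = -52.62°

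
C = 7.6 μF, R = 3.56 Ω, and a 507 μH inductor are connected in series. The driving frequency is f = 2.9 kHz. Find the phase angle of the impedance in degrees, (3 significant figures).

29.5°

ω = 2πf = 18220 rad/s
X_L = ωL = 9.24 Ω
X_C = 1/(ωC) = 7.22 Ω
Net reactance X = X_L − X_C = 2.02 Ω
Z = 3.56 + j2.02 Ω
|Z| = √(3.56² + 2.02²) = 4.09 Ω
∠Z = arctan(2.02/3.56) = 29.5°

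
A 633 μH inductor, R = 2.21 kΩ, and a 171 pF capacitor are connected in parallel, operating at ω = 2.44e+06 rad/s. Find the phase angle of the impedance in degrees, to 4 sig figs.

26.97°

X_L = ωL = 1545 Ω
X_C = 1/(ωC) = 2397 Ω
Parallel: admittances add. Y = 1/R + 1/(jωL) + jωC
Y = (0.0004525 − j0.0002302) S
|Y| = 0.0005077 S → |Z| = 1/|Y| = 1970 Ω, ∠Z = −∠Y = 26.97°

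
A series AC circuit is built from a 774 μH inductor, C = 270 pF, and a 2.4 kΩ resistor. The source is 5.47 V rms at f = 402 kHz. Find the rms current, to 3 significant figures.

ω = 2πf = 2.526e+06 rad/s
X_L = ωL = 1960 Ω
X_C = 1/(ωC) = 1470 Ω
Net reactance X = X_L − X_C = 489 Ω
Z = 2400 + j489 Ω
|Z| = √(2400² + 489²) = 2450 Ω
I = V/|Z| = 5.47/2450 = 2.23 mA

2.23 mA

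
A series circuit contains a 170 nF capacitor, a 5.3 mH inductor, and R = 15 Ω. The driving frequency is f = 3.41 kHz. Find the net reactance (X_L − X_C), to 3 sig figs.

-161 Ω

ω = 2πf = 21430 rad/s
X_L = ωL = 114 Ω
X_C = 1/(ωC) = 275 Ω
X = 114 − 275 = -161 Ω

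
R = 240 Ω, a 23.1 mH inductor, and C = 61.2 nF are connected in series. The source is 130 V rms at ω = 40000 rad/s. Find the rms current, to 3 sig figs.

229 mA

X_L = ωL = 924 Ω
X_C = 1/(ωC) = 408 Ω
Net reactance X = X_L − X_C = 516 Ω
Z = 240 + j516 Ω
|Z| = √(240² + 516²) = 569 Ω
I = V/|Z| = 130/569 = 229 mA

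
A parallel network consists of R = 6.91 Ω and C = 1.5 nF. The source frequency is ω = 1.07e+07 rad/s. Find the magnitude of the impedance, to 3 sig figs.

X_C = 1/(ωC) = 62.3 Ω
Parallel: admittances add. Y = 1/R + jωC
Y = (0.145 + j0.0160) S
|Y| = 0.146 S → |Z| = 1/|Y| = 6.87 Ω, ∠Z = −∠Y = -6.33°

6.87 Ω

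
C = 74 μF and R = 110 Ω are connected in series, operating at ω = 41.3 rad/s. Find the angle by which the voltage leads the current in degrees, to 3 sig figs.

-71.4°

X_C = 1/(ωC) = 327 Ω
Z = 110 − j327 Ω
|Z| = √(110² + 327²) = 345 Ω
∠Z = arctan(-327/110) = -71.4°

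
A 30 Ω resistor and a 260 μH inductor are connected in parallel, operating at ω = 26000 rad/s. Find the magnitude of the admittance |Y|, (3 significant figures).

152 mS

X_L = ωL = 6.76 Ω
Parallel: admittances add. Y = 1/R + 1/(jωL)
Y = (0.0333 − j0.148) S
|Y| = 0.152 S → |Z| = 1/|Y| = 6.59 Ω, ∠Z = −∠Y = 77.3°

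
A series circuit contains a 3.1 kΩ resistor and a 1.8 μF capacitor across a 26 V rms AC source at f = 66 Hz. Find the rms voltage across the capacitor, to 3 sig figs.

ω = 2πf = 414.7 rad/s
X_C = 1/(ωC) = 1340 Ω
Z = 3100 − j1340 Ω
|Z| = √(3100² + 1340²) = 3380 Ω
I = V/|Z| = 7.70 mA
V_C = I·|Z_C| = 0.00770 × 1340 = 10.3 V

10.3 V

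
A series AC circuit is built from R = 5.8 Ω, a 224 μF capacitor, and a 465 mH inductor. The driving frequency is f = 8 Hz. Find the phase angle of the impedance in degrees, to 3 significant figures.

-84.9°

ω = 2πf = 50.27 rad/s
X_L = ωL = 23.4 Ω
X_C = 1/(ωC) = 88.8 Ω
Net reactance X = X_L − X_C = -65.4 Ω
Z = 5.80 − j65.4 Ω
|Z| = √(5.80² + 65.4²) = 65.7 Ω
∠Z = arctan(-65.4/5.80) = -84.9°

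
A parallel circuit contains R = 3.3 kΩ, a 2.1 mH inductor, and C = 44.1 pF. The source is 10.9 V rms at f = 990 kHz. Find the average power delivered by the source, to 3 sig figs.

ω = 2πf = 6.22e+06 rad/s
X_L = ωL = 13100 Ω
X_C = 1/(ωC) = 3650 Ω
Parallel: admittances add. Y = 1/R + 1/(jωL) + jωC
Y = (0.000303 + j0.000198) S
|Y| = 0.000362 S → |Z| = 1/|Y| = 2760 Ω, ∠Z = −∠Y = -33.1°
I = V/|Z| = 3.94 mA
P = VI cos φ = 10.9 × 0.00394 × cos(-33.1°) = 36.0 mW

36.0 mW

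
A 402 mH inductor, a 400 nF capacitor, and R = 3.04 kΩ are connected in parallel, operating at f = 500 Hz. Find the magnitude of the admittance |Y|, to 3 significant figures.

569 μS

ω = 2πf = 3142 rad/s
X_L = ωL = 1260 Ω
X_C = 1/(ωC) = 796 Ω
Parallel: admittances add. Y = 1/R + 1/(jωL) + jωC
Y = (0.000329 + j0.000465) S
|Y| = 0.000569 S → |Z| = 1/|Y| = 1760 Ω, ∠Z = −∠Y = -54.7°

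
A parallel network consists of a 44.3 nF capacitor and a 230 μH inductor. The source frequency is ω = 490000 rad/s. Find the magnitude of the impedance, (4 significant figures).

77.92 Ω

X_L = ωL = 112.7 Ω
X_C = 1/(ωC) = 46.07 Ω
Parallel: admittances add. Y = 1/(jωL) + jωC
Y = (0 + j0.01283) S
|Y| = 0.01283 S → |Z| = 1/|Y| = 77.92 Ω, ∠Z = −∠Y = -90.00°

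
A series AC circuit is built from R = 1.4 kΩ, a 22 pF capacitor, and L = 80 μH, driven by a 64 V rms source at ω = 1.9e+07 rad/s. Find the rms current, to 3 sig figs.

38.8 mA

X_L = ωL = 1520 Ω
X_C = 1/(ωC) = 2390 Ω
Net reactance X = X_L − X_C = -872 Ω
Z = 1400 − j872 Ω
|Z| = √(1400² + 872²) = 1650 Ω
I = V/|Z| = 64/1650 = 38.8 mA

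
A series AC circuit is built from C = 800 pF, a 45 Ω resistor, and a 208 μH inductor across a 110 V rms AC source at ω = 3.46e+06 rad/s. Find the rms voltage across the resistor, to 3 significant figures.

X_L = ωL = 720 Ω
X_C = 1/(ωC) = 361 Ω
Net reactance X = X_L − X_C = 358 Ω
Z = 45.0 + j358 Ω
|Z| = √(45.0² + 358²) = 361 Ω
I = V/|Z| = 305 mA
V_R = I·|Z_R| = 0.305 × 45.0 = 13.7 V

13.7 V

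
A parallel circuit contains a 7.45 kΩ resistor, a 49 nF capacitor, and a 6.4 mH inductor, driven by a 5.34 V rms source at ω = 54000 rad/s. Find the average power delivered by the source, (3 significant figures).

X_L = ωL = 346 Ω
X_C = 1/(ωC) = 378 Ω
Parallel: admittances add. Y = 1/R + 1/(jωL) + jωC
Y = (0.000134 − j0.000248) S
|Y| = 0.000282 S → |Z| = 1/|Y| = 3550 Ω, ∠Z = −∠Y = 61.5°
I = V/|Z| = 1.50 mA
P = VI cos φ = 5.34 × 0.00150 × cos(61.5°) = 3.83 mW

3.83 mW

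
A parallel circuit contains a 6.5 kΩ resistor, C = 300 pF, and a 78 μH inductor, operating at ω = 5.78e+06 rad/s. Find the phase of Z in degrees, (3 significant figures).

X_L = ωL = 451 Ω
X_C = 1/(ωC) = 577 Ω
Parallel: admittances add. Y = 1/R + 1/(jωL) + jωC
Y = (0.000154 − j0.000484) S
|Y| = 0.000508 S → |Z| = 1/|Y| = 1970 Ω, ∠Z = −∠Y = 72.4°

72.4°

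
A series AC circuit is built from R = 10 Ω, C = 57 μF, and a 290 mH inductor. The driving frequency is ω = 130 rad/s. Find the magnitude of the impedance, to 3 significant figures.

97.8 Ω

X_L = ωL = 37.7 Ω
X_C = 1/(ωC) = 135 Ω
Net reactance X = X_L − X_C = -97.3 Ω
Z = 10.0 − j97.3 Ω
|Z| = √(10.0² + 97.3²) = 97.8 Ω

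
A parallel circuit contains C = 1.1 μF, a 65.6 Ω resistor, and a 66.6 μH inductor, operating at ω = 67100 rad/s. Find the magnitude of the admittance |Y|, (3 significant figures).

151 mS

X_L = ωL = 4.47 Ω
X_C = 1/(ωC) = 13.5 Ω
Parallel: admittances add. Y = 1/R + 1/(jωL) + jωC
Y = (0.0152 − j0.150) S
|Y| = 0.151 S → |Z| = 1/|Y| = 6.63 Ω, ∠Z = −∠Y = 84.2°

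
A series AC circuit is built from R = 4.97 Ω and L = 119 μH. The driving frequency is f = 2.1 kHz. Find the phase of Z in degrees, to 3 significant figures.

ω = 2πf = 13190 rad/s
X_L = ωL = 1.57 Ω
Z = 4.97 + j1.57 Ω
|Z| = √(4.97² + 1.57²) = 5.21 Ω
∠Z = arctan(1.57/4.97) = 17.5°

17.5°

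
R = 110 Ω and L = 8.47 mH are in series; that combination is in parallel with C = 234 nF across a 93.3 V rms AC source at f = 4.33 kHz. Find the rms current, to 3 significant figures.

ω = 2πf = 27210 rad/s
X_L = ωL = 230 Ω
X_C = 1/(ωC) = 157 Ω
Branch 1 (R+jX_L): Z₁ = 110 + j230 Ω, |Z₁| = 255 Ω
Branch 2 (−jX_C): Z₂ = −j157 Ω
Parallel: Z = Z₁Z₂/(Z₁+Z₂), |Z| = 303 Ω, ∠Z = -59.2°
I = V/|Z| = 93.3/303 = 308 mA

308 mA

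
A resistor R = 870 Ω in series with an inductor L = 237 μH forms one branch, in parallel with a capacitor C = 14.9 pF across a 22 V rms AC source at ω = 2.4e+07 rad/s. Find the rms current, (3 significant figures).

X_L = ωL = 5690 Ω
X_C = 1/(ωC) = 2800 Ω
Branch 1 (R+jX_L): Z₁ = 870 + j5690 Ω, |Z₁| = 5750 Ω
Branch 2 (−jX_C): Z₂ = −j2800 Ω
Parallel: Z = Z₁Z₂/(Z₁+Z₂), |Z| = 5330 Ω, ∠Z = -82.0°
I = V/|Z| = 22/5330 = 4.13 mA

4.13 mA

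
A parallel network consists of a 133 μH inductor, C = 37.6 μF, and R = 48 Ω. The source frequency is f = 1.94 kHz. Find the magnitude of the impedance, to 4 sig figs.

6.255 Ω

ω = 2πf = 12190 rad/s
X_L = ωL = 1.621 Ω
X_C = 1/(ωC) = 2.182 Ω
Parallel: admittances add. Y = 1/R + 1/(jωL) + jωC
Y = (0.02083 − j0.1585) S
|Y| = 0.1599 S → |Z| = 1/|Y| = 6.255 Ω, ∠Z = −∠Y = 82.51°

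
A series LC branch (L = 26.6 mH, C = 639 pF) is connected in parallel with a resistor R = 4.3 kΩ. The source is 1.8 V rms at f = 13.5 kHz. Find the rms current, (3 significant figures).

433 μA

ω = 2πf = 84820 rad/s
X_L = ωL = 2260 Ω
X_C = 1/(ωC) = 18400 Ω
Branch 1: Z₁ = R = 4300 Ω
Branch 2 (series LC): Z₂ = j(X_L − X_C) = −j16200 Ω
Parallel: Z = Z₁Z₂/(Z₁+Z₂), |Z| = 4160 Ω, ∠Z = -14.9°
I = V/|Z| = 1.8/4160 = 433 μA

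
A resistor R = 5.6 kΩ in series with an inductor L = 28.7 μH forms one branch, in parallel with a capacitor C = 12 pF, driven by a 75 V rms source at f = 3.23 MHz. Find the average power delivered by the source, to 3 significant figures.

994 mW

ω = 2πf = 2.029e+07 rad/s
X_L = ωL = 582 Ω
X_C = 1/(ωC) = 4110 Ω
Branch 1 (R+jX_L): Z₁ = 5600 + j582 Ω, |Z₁| = 5630 Ω
Branch 2 (−jX_C): Z₂ = −j4110 Ω
Parallel: Z = Z₁Z₂/(Z₁+Z₂), |Z| = 3490 Ω, ∠Z = -51.9°
I = V/|Z| = 21.5 mA
P = VI cos φ = 75 × 0.0215 × cos(-51.9°) = 994 mW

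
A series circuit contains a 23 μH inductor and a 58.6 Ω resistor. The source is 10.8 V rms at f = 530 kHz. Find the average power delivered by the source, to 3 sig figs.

735 mW

ω = 2πf = 3.33e+06 rad/s
X_L = ωL = 76.6 Ω
Z = 58.6 + j76.6 Ω
|Z| = √(58.6² + 76.6²) = 96.4 Ω
∠Z = arctan(76.6/58.6) = 52.6°
I = V/|Z| = 112 mA
P = VI cos φ = 10.8 × 0.112 × cos(52.6°) = 735 mW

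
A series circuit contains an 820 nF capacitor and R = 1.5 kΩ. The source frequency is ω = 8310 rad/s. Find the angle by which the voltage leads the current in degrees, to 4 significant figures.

-5.588°

X_C = 1/(ωC) = 146.8 Ω
Z = 1500 − j146.8 Ω
|Z| = √(1500² + 146.8²) = 1507 Ω
∠Z = arctan(-146.8/1500) = -5.588°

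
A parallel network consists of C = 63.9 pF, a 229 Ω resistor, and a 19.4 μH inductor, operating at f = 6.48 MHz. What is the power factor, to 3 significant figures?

ω = 2πf = 4.072e+07 rad/s
X_L = ωL = 790 Ω
X_C = 1/(ωC) = 384 Ω
Parallel: admittances add. Y = 1/R + 1/(jωL) + jωC
Y = (0.00437 + j0.00134) S
|Y| = 0.00457 S → |Z| = 1/|Y| = 219 Ω, ∠Z = −∠Y = -17.0°
cos φ = cos(-17.0°) = 0.956

0.956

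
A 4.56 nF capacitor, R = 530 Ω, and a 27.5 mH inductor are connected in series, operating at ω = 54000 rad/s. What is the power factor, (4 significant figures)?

X_L = ωL = 1485 Ω
X_C = 1/(ωC) = 4061 Ω
Net reactance X = X_L − X_C = -2576 Ω
Z = 530.0 − j2576 Ω
|Z| = √(530.0² + 2576²) = 2630 Ω
∠Z = arctan(-2576/530.0) = -78.37°
cos φ = cos(-78.37°) = 0.2015

0.2015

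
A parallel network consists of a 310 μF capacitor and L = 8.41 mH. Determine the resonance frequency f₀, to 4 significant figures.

ω₀ = 1/√(LC) = 1/√(0.00841 × 0.00031) = 619.3 rad/s
f₀ = ω₀/(2π) = 98.57 Hz

98.57 Hz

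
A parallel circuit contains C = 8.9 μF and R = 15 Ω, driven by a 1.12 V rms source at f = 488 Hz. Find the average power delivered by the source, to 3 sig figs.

83.6 mW

ω = 2πf = 3066 rad/s
X_C = 1/(ωC) = 36.6 Ω
Parallel: admittances add. Y = 1/R + jωC
Y = (0.0667 + j0.0273) S
|Y| = 0.0720 S → |Z| = 1/|Y| = 13.9 Ω, ∠Z = −∠Y = -22.3°
I = V/|Z| = 80.7 mA
P = VI cos φ = 1.12 × 0.0807 × cos(-22.3°) = 83.6 mW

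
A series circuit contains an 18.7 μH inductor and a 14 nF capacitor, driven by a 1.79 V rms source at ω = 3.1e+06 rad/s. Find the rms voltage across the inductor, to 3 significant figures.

2.97 V

X_L = ωL = 58.0 Ω
X_C = 1/(ωC) = 23.0 Ω
Net reactance X = X_L − X_C = 34.9 Ω
Z = j34.9 Ω
|Z| = √(0² + 34.9²) = 34.9 Ω
I = V/|Z| = 51.2 mA
V_L = I·|Z_L| = 0.0512 × 58.0 = 2.97 V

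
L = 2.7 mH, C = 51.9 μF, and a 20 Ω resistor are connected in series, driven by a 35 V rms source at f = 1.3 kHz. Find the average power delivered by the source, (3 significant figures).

ω = 2πf = 8168 rad/s
X_L = ωL = 22.1 Ω
X_C = 1/(ωC) = 2.36 Ω
Net reactance X = X_L − X_C = 19.7 Ω
Z = 20.0 + j19.7 Ω
|Z| = √(20.0² + 19.7²) = 28.1 Ω
∠Z = arctan(19.7/20.0) = 44.6°
I = V/|Z| = 1.25 A
P = VI cos φ = 35 × 1.25 × cos(44.6°) = 31.1 W

31.1 W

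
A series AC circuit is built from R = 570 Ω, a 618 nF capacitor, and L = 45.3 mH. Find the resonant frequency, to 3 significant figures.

951 Hz

ω₀ = 1/√(LC) = 1/√(0.0453 × 6.18e-07) = 5977 rad/s
f₀ = ω₀/(2π) = 951 Hz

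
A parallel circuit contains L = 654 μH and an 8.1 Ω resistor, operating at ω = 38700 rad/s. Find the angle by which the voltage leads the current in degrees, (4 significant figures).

17.75°

X_L = ωL = 25.31 Ω
Parallel: admittances add. Y = 1/R + 1/(jωL)
Y = (0.1235 − j0.03951) S
|Y| = 0.1296 S → |Z| = 1/|Y| = 7.715 Ω, ∠Z = −∠Y = 17.75°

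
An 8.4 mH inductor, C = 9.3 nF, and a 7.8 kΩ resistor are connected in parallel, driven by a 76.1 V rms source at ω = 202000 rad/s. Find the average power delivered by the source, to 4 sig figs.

X_L = ωL = 1697 Ω
X_C = 1/(ωC) = 532.3 Ω
Parallel: admittances add. Y = 1/R + 1/(jωL) + jωC
Y = (0.0001282 + j0.001289) S
|Y| = 0.001296 S → |Z| = 1/|Y| = 771.8 Ω, ∠Z = −∠Y = -84.32°
I = V/|Z| = 98.60 mA
P = VI cos φ = 76.1 × 0.09860 × cos(-84.32°) = 742.5 mW

742.5 mW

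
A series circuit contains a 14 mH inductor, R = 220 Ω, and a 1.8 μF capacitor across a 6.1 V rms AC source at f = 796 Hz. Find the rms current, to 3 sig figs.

ω = 2πf = 5001 rad/s
X_L = ωL = 70.0 Ω
X_C = 1/(ωC) = 111 Ω
Net reactance X = X_L − X_C = -41.1 Ω
Z = 220 − j41.1 Ω
|Z| = √(220² + 41.1²) = 224 Ω
I = V/|Z| = 6.1/224 = 27.3 mA

27.3 mA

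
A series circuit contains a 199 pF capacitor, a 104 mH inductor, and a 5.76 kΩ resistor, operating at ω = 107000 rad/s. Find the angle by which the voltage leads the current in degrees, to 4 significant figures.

X_L = ωL = 11130 Ω
X_C = 1/(ωC) = 46960 Ω
Net reactance X = X_L − X_C = -35840 Ω
Z = 5760 − j35840 Ω
|Z| = √(5760² + 35840²) = 36300 Ω
∠Z = arctan(-35840/5760) = -80.87°

-80.87°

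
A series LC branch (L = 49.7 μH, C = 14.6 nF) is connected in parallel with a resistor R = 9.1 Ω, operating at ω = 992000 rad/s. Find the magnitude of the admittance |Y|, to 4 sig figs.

121.0 mS

X_L = ωL = 49.30 Ω
X_C = 1/(ωC) = 69.05 Ω
Branch 1: Z₁ = R = 9.100 Ω
Branch 2 (series LC): Z₂ = j(X_L − X_C) = −j19.74 Ω
Parallel: Z = Z₁Z₂/(Z₁+Z₂), |Z| = 8.264 Ω, ∠Z = -24.75°
|Y| = 1/|Z| = 121.0 mS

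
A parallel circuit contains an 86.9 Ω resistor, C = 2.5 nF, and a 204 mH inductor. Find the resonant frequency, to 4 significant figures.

7.047 kHz

ω₀ = 1/√(LC) = 1/√(0.204 × 2.5e-09) = 44280 rad/s
f₀ = ω₀/(2π) = 7.047 kHz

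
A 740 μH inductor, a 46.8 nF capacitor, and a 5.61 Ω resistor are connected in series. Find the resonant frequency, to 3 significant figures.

ω₀ = 1/√(LC) = 1/√(0.00074 × 4.68e-08) = 169900 rad/s
f₀ = ω₀/(2π) = 27.0 kHz

27.0 kHz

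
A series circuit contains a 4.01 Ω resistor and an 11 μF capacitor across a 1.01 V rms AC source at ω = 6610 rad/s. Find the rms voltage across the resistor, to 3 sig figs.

X_C = 1/(ωC) = 13.8 Ω
Z = 4.01 − j13.8 Ω
|Z| = √(4.01² + 13.8²) = 14.3 Ω
I = V/|Z| = 70.5 mA
V_R = I·|Z_R| = 0.0705 × 4.01 = 0.283 V

0.283 V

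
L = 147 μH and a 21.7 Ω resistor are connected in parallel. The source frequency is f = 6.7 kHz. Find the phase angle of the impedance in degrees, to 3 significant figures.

74.1°

ω = 2πf = 42100 rad/s
X_L = ωL = 6.19 Ω
Parallel: admittances add. Y = 1/R + 1/(jωL)
Y = (0.0461 − j0.162) S
|Y| = 0.168 S → |Z| = 1/|Y| = 5.95 Ω, ∠Z = −∠Y = 74.1°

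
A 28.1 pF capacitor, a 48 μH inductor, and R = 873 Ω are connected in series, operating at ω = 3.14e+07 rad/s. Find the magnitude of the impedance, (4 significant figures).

949.7 Ω

X_L = ωL = 1507 Ω
X_C = 1/(ωC) = 1133 Ω
Net reactance X = X_L − X_C = 373.9 Ω
Z = 873.0 + j373.9 Ω
|Z| = √(873.0² + 373.9²) = 949.7 Ω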